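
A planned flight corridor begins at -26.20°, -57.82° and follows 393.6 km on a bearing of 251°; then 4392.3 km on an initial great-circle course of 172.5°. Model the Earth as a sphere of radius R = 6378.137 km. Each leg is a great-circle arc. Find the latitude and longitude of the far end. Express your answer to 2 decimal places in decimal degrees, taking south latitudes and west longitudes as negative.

latitude -66.07°, longitude -49.78°

Apply the spherical direct solution leg by leg, carrying full precision between legs.
Leg 1: from (-26.20°, -57.82°), δ = 393.6/6378.137 = 0.061711 rad, θ = 251° → φ = -27.30°, λ = -61.58°.
Leg 2: from (-27.30°, -61.58°), δ = 4392.3/6378.137 = 0.688649 rad, θ = 172.5° → φ = -66.07°, λ = -49.78°.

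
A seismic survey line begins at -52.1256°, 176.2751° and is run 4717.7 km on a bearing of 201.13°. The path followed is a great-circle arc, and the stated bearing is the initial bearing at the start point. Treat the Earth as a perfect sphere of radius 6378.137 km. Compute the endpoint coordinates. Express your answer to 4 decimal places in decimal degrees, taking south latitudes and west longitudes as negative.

Central angle δ = d/R = 0.739667 rad.
Start latitude φ₁ = -0.909763 rad; initial bearing θ = 3.510381 rad.
sin φ₂ = sin φ₁ cos δ + cos φ₁ sin δ cos θ = (-0.789358)(0.738693) + (0.613933)(0.674042)(-0.932765) = -0.969087
φ₂ = asin(-0.969087) = -1.321503 rad = -75.7165°.
Then Δλ = atan2(-0.149175, -0.026264) = -1.745073 rad, from sin θ sin δ cos φ₁ over cos δ − sin φ₁ sin φ₂.
λ₂ = 176.2751° + -99.9853° = 76.2898°.

latitude -75.7165°, longitude 76.2898°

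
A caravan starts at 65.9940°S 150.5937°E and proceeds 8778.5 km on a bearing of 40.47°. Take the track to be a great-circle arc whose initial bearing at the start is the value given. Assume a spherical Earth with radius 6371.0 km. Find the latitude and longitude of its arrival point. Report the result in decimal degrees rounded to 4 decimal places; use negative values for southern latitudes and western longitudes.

latitude 7.3899°, longitude -169.4394°

Angular distance δ = d/R = 8778.5 / 6371 = 1.377884 rad.
With φ₁ = -65.9940° = -1.151813 rad and θ = 40.47° = 0.706335 rad:
Applying the spherical law of cosines for sides, sin φ₂ = sin φ₁ cos δ + cos φ₁ sin δ cos θ = 0.128620, so φ₂ = 7.3899°.
For the longitude increment, Δλ = atan2( sin θ sin δ cos φ₁, cos δ − sin φ₁ sin φ₂ ) = atan2(0.259156, 0.309213) = 39.9669°.
λ₂ = 150.5937° + 39.9669° = 190.5606°, normalized to (−180°, 180°] → -169.4394°.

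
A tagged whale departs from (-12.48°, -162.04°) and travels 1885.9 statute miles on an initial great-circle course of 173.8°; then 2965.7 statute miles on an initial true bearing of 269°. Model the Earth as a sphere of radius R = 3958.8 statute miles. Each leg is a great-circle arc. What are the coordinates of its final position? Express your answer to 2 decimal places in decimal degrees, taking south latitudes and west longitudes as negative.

latitude -28.41°, longitude 150.92°

Apply the spherical direct solution leg by leg, carrying full precision between legs.
Leg 1: from (-12.48°, -162.04°), δ = 1885.9/3958.8 = 0.476382 rad, θ = 173.8° → φ = -39.58°, λ = -158.36°.
Leg 2: from (-39.58°, -158.36°), δ = 2965.7/3958.8 = 0.749141 rad, θ = 269° → φ = -28.41°, λ = 150.92°.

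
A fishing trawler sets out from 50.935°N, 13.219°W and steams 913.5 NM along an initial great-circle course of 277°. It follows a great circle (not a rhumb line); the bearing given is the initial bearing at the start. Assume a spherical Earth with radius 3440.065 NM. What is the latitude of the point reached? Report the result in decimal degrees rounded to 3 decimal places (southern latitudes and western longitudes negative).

latitude 50.298°

Angular distance δ = d/R = 913.5 / 3440.065 = 0.265547 rad.
Start latitude φ₁ = 0.888983 rad; initial bearing θ = 4.834562 rad.
Destination latitude: φ₂ = arcsin( sin φ₁ cos δ + cos φ₁ sin δ cos θ ) = arcsin(0.769373) = 50.298°.
For the longitude increment, Δλ = atan2( sin θ sin δ cos φ₁, cos δ − sin φ₁ sin φ₂ ) = atan2(-0.164156, 0.367584) = -24.065°.
λ₂ = λ₁ + Δλ = -37.284°.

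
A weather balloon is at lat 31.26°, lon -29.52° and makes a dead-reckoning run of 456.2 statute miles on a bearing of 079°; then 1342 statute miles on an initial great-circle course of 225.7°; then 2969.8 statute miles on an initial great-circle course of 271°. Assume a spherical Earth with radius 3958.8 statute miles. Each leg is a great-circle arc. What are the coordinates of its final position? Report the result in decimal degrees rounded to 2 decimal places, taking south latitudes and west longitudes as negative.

Apply the spherical direct solution leg by leg, carrying full precision between legs.
Leg 1: from (31.26°, -29.52°), δ = 456.2/3958.8 = 0.115237 rad, θ = 79° → φ = 32.29°, λ = -21.85°.
Leg 2: from (32.29°, -21.85°), δ = 1342/3958.8 = 0.338992 rad, θ = 225.7° → φ = 17.91°, λ = -36.33°.
Leg 3: from (17.91°, -36.33°), δ = 2969.8/3958.8 = 0.750177 rad, θ = 271° → φ = 13.67°, λ = -80.88°.

latitude 13.67°, longitude -80.88°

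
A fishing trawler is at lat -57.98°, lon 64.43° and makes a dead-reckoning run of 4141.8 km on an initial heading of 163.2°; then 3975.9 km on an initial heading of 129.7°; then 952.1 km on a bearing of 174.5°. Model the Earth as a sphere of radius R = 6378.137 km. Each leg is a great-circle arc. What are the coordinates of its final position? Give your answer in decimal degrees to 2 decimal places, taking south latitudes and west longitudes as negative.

Apply the spherical direct solution leg by leg, carrying full precision between legs.
Leg 1: from (-57.98°, 64.43°), δ = 4141.8/6378.137 = 0.649375 rad, θ = 163.2° → φ = -79.18°, λ = 175.84°.
Leg 2: from (-79.18°, 175.84°), δ = 3975.9/6378.137 = 0.623364 rad, θ = 129.7° → φ = -60.17°, λ = -68.70°.
Leg 3: from (-60.17°, -68.70°), δ = 952.1/6378.137 = 0.149276 rad, θ = 174.5° → φ = -68.67°, λ = -66.46°.

latitude -68.67°, longitude -66.46°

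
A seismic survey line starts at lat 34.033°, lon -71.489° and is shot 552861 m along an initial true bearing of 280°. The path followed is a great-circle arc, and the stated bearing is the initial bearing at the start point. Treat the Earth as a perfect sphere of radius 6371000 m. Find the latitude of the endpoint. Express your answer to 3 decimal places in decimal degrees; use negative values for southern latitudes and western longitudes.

Central angle δ = d/R = 0.086778 rad.
Start latitude φ₁ = 0.593988 rad; initial bearing θ = 4.886922 rad.
Applying the spherical law of cosines for sides, sin φ₂ = sin φ₁ cos δ + cos φ₁ sin δ cos θ = 0.570036, so φ₂ = 34.753°.
For the longitude increment, Δλ = atan2( sin θ sin δ cos φ₁, cos δ − sin φ₁ sin φ₂ ) = atan2(-0.070733, 0.677205) = -5.963°.
λ₂ = λ₁ + Δλ = -77.452°.

latitude 34.753°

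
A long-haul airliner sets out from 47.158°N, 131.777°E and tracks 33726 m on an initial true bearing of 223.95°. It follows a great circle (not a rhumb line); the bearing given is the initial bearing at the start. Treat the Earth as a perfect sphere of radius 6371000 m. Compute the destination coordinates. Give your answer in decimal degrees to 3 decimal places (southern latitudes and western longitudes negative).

The arc subtends δ = 33726/6371000 = 0.005294 rad at the centre.
With φ₁ = 47.158° = 0.823062 rad and θ = 223.95° = 3.908665 rad:
sin φ₂ = sin φ₁ cos δ + cos φ₁ sin δ cos θ = (0.733232)(0.999986) + (0.679979)(0.005294)(-0.719946) = 0.730630
φ₂ = asin(0.730630) = 0.819244 rad = 46.939°.
Δλ = atan2( sin θ sin δ cos φ₁ , cos δ − sin φ₁ sin φ₂ ) = atan2(-0.002498, 0.464265) = -0.005381 rad = -0.308°.
Hence λ₂ = 131.777° + -0.308° = 131.469°.

latitude 46.939°, longitude 131.469°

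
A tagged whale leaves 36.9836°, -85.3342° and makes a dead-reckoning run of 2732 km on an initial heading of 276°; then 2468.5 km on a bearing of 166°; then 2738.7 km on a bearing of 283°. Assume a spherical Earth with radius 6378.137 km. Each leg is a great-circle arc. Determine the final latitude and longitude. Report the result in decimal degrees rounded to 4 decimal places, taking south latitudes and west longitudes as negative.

latitude 18.0625°, longitude -135.7192°

Apply the spherical direct solution leg by leg, carrying full precision between legs.
Leg 1: from (36.9836°, -85.3342°), δ = 2732/6378.137 = 0.428338 rad, θ = 276° → φ = 35.5856°, λ = -115.8612°.
Leg 2: from (35.5856°, -115.8612°), δ = 2468.5/6378.137 = 0.387025 rad, θ = 166° → φ = 13.9484°, λ = -110.4626°.
Leg 3: from (13.9484°, -110.4626°), δ = 2738.7/6378.137 = 0.429389 rad, θ = 283° → φ = 18.0625°, λ = -135.7192°.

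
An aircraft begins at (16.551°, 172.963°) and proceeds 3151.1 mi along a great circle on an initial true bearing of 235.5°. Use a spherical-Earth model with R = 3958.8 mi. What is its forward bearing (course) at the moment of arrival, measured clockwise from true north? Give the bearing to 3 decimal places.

final bearing 233.555°

Angular distance δ = d/R = 3151.1 / 3958.8 = 0.795974 rad.
With φ₁ = 16.551° = 0.288869 rad and θ = 235.5° = 4.110250 rad:
Destination latitude: φ₂ = arcsin( sin φ₁ cos δ + cos φ₁ sin δ cos θ ) = arcsin(-0.188663) = -10.875°.
Then Δλ = atan2(-0.564476, 0.753334) = -0.643056 rad, from sin θ sin δ cos φ₁ over cos δ − sin φ₁ sin φ₂.
λ₂ = 172.963° + -36.844° = 136.119°.
The forward bearing on arrival equals the back-azimuth from the destination plus 180°.
Back-azimuth from P₂ (-10.875°, 136.119°) to P₁ (16.551°, 172.963°), with Δλ' = λ₁ − λ₂ = 36.844°: atan2( sin Δλ' cos φ₁ , cos φ₂ sin φ₁ − sin φ₂ cos φ₁ cos Δλ' ) = 53.555°.
Final bearing = (53.555° + 180°) mod 360° = 233.555°.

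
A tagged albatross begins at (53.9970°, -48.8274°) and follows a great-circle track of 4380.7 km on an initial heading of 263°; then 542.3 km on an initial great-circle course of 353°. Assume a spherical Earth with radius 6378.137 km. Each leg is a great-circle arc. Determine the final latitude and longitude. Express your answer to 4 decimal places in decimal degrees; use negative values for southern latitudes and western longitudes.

latitude 40.2926°, longitude -100.1997°

Apply the spherical direct solution leg by leg, carrying full precision between legs.
Leg 1: from (53.9970°, -48.8274°), δ = 4380.7/6378.137 = 0.686831 rad, θ = 263° → φ = 35.4598°, λ = -99.4223°.
Leg 2: from (35.4598°, -99.4223°), δ = 542.3/6378.137 = 0.085025 rad, θ = 353° → φ = 40.2926°, λ = -100.1997°.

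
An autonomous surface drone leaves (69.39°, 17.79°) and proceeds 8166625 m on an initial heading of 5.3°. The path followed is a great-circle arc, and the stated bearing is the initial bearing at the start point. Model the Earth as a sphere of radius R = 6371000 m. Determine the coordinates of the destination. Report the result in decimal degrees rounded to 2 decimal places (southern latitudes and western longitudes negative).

Angular distance δ = d/R = 8166625 / 6371000 = 1.281844 rad.
With φ₁ = 69.39° = 1.211084 rad and θ = 5.3° = 0.092502 rad:
Destination latitude: φ₂ = arcsin( sin φ₁ cos δ + cos φ₁ sin δ cos θ ) = arcsin(0.602681) = 37.06°.
Then Δλ = atan2(0.031167, -0.279159) = 3.030407 rad, from sin θ sin δ cos φ₁ over cos δ − sin φ₁ sin φ₂.
λ₂ = 17.79° + 173.63° = 191.42°, normalized to (−180°, 180°] → -168.58°.

latitude 37.06°, longitude -168.58°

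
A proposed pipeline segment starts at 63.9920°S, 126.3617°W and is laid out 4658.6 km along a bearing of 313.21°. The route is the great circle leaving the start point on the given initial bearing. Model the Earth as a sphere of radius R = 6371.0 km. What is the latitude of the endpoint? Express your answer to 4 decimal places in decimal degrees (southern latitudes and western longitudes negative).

latitude -27.9367°

Angular distance δ = d/R = 4658.6 / 6371 = 0.731220 rad.
Converting: φ₁ = -1.116871 rad, θ = 5.466546 rad.
Destination latitude: φ₂ = arcsin( sin φ₁ cos δ + cos φ₁ sin δ cos θ ) = arcsin(-0.468496) = -27.9367°.
Δλ = atan2( sin θ sin δ cos φ₁ , cos δ − sin φ₁ sin φ₂ ) = atan2(-0.213420, 0.323308) = -0.583453 rad = -33.4294°.
λ₂ = -126.3617° + -33.4294° = -159.7911°.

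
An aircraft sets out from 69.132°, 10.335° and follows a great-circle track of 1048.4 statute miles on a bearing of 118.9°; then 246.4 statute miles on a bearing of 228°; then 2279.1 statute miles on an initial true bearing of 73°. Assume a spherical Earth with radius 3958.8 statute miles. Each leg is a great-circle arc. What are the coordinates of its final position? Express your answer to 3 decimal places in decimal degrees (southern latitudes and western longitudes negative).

Apply the spherical direct solution leg by leg, carrying full precision between legs.
Leg 1: from (69.132°, 10.335°), δ = 1048.4/3958.8 = 0.264828 rad, θ = 118.9° → φ = 58.956°, λ = 36.716°.
Leg 2: from (58.956°, 36.716°), δ = 246.4/3958.8 = 0.062241 rad, θ = 228° → φ = 56.475°, λ = 31.915°.
Leg 3: from (56.475°, 31.915°), δ = 2279.1/3958.8 = 0.575705 rad, θ = 73° → φ = 51.923°, λ = 89.502°.

latitude 51.923°, longitude 89.502°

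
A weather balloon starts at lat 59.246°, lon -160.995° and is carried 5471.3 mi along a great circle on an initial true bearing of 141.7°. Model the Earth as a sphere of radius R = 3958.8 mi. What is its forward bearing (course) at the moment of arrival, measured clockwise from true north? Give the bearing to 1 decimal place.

The arc subtends δ = 5471.3/3958.8 = 1.382060 rad at the centre.
Start latitude φ₁ = 1.034038 rad; initial bearing θ = 2.473132 rad.
sin φ₂ = sin φ₁ cos δ + cos φ₁ sin δ cos θ = (0.859371)(0.187618) + (0.511353)(0.982242)(-0.784776) = -0.232939
φ₂ = asin(-0.232939) = -0.235098 rad = -13.470°.
For the longitude increment, Δλ = atan2( sin θ sin δ cos φ₁, cos δ − sin φ₁ sin φ₂ ) = atan2(0.311298, 0.387798) = 38.755°.
λ₂ = -160.995° + 38.755° = -122.240°.
The forward bearing on arrival equals the back-azimuth from the destination plus 180°.
Back-azimuth from P₂ (-13.5°, -122.2°) to P₁ (59.2°, -161.0°), with Δλ' = λ₁ − λ₂ = -38.8°: atan2( sin Δλ' cos φ₁ , cos φ₂ sin φ₁ − sin φ₂ cos φ₁ cos Δλ' ) = 341.0°.
Final bearing = (341.0° + 180°) mod 360° = 161.0°.

final bearing 161.0°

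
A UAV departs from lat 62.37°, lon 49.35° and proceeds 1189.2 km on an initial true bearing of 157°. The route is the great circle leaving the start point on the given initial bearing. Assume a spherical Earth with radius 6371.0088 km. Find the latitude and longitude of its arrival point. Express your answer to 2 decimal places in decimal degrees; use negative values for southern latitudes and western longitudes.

Angular distance δ = d/R = 1189.2 / 6371.0088 = 0.186658 rad.
Start latitude φ₁ = 1.088562 rad; initial bearing θ = 2.740167 rad.
Applying the spherical law of cosines for sides, sin φ₂ = sin φ₁ cos δ + cos φ₁ sin δ cos θ = 0.791350, so φ₂ = 52.31°.
Then Δλ = atan2(0.033627, 0.281524) = 0.118884 rad, from sin θ sin δ cos φ₁ over cos δ − sin φ₁ sin φ₂.
Hence λ₂ = 49.35° + 6.81° = 56.16°.

latitude 52.31°, longitude 56.16°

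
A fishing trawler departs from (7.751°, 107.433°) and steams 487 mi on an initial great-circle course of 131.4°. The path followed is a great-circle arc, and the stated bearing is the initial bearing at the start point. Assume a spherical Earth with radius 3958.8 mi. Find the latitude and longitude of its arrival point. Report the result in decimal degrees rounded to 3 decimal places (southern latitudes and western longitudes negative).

latitude 3.064°, longitude 112.722°

Angular distance δ = d/R = 487 / 3958.8 = 0.123017 rad.
With φ₁ = 7.751° = 0.135280 rad and θ = 131.4° = 2.293363 rad:
Applying the spherical law of cosines for sides, sin φ₂ = sin φ₁ cos δ + cos φ₁ sin δ cos θ = 0.053443, so φ₂ = 3.064°.
Then Δλ = atan2(0.091203, 0.985235) = 0.092307 rad, from sin θ sin δ cos φ₁ over cos δ − sin φ₁ sin φ₂.
Hence λ₂ = 107.433° + 5.289° = 112.722°.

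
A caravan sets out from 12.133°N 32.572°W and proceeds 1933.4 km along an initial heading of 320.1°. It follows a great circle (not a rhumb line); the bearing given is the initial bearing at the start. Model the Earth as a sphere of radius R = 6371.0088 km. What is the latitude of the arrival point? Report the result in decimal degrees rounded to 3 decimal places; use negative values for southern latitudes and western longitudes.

latitude 25.132°

δ = 1933.4/6371.0088 = 0.303468 rad (17.3875°).
Converting: φ₁ = 0.211761 rad, θ = 5.586799 rad.
Destination latitude: φ₂ = arcsin( sin φ₁ cos δ + cos φ₁ sin δ cos θ ) = arcsin(0.424710) = 25.132°.
Δλ = atan2( sin θ sin δ cos φ₁ , cos δ − sin φ₁ sin φ₂ ) = atan2(-0.187404, 0.865039) = -0.213345 rad = -12.224°.
Hence λ₂ = -32.572° + -12.224° = -44.796°.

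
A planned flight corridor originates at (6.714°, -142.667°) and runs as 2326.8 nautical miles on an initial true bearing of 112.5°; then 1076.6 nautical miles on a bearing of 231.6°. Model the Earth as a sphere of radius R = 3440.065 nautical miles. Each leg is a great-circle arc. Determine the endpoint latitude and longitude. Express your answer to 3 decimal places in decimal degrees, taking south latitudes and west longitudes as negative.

latitude -19.194°, longitude -121.691°

Apply the spherical direct solution leg by leg, carrying full precision between legs.
Leg 1: from (6.714°, -142.667°), δ = 2326.8/3440.065 = 0.676383 rad, θ = 112.5° → φ = -8.438°, λ = -106.888°.
Leg 2: from (-8.438°, -106.888°), δ = 1076.6/3440.065 = 0.312959 rad, θ = 231.6° → φ = -19.194°, λ = -121.691°.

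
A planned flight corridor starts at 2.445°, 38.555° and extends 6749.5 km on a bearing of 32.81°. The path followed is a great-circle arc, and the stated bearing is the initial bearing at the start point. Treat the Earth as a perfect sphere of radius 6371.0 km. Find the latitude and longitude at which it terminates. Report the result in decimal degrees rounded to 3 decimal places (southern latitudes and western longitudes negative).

Angular distance δ = d/R = 6749.5 / 6371 = 1.059410 rad.
Start latitude φ₁ = 0.042673 rad; initial bearing θ = 0.572643 rad.
sin φ₂ = sin φ₁ cos δ + cos φ₁ sin δ cos θ = (0.042660)(0.489387) + (0.999090)(0.872067)(0.840472) = 0.753158
φ₂ = asin(0.753158) = 0.852849 rad = 48.865°.
Then Δλ = atan2(0.472104, 0.457257) = 0.801372 rad, from sin θ sin δ cos φ₁ over cos δ − sin φ₁ sin φ₂.
λ₂ = 38.555° + 45.915° = 84.470°.

latitude 48.865°, longitude 84.470°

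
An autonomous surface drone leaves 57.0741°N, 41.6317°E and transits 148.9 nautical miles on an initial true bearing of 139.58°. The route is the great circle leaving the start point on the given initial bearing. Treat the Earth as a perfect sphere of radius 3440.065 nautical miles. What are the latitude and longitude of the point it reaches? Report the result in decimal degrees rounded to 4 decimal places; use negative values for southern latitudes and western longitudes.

latitude 55.1531°, longitude 44.4462°

δ = 148.9/3440.065 = 0.043284 rad (2.4800°).
With φ₁ = 57.0741° = 0.996131 rad and θ = 139.58° = 2.436131 rad:
sin φ₂ = sin φ₁ cos δ + cos φ₁ sin δ cos θ = (0.839374)(0.999063) + (0.543554)(0.043271)(-0.761312) = 0.820682
φ₂ = asin(0.820682) = 0.962604 rad = 55.1531°.
Δλ = atan2( sin θ sin δ cos φ₁ , cos δ − sin φ₁ sin φ₂ ) = atan2(0.015250, 0.310204) = 0.049122 rad = 2.8145°.
λ₂ = 41.6317° + 2.8145° = 44.4462°.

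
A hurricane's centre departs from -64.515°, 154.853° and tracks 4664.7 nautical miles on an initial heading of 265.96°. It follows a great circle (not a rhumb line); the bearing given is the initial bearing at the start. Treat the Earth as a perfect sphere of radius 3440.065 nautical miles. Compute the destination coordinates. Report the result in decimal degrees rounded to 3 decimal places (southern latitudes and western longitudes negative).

δ = 4664.7/3440.065 = 1.355992 rad (77.6926°).
With φ₁ = -64.515° = -1.125999 rad and θ = 265.96° = 4.641878 rad:
Applying the spherical law of cosines for sides, sin φ₂ = sin φ₁ cos δ + cos φ₁ sin δ cos θ = -0.222033, so φ₂ = -12.828°.
Δλ = atan2( sin θ sin δ cos φ₁ , cos δ − sin φ₁ sin φ₂ ) = atan2(-0.419342, 0.012727) = -1.540455 rad = -88.262°.
λ₂ = 154.853° + -88.262° = 66.591°.

latitude -12.828°, longitude 66.591°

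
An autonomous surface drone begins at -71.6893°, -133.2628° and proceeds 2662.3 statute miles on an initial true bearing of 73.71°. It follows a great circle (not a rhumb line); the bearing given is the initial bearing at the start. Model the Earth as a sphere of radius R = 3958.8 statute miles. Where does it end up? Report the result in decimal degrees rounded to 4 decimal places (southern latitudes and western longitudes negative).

latitude -43.4531°, longitude -77.8085°

Angular distance δ = d/R = 2662.3 / 3958.8 = 0.672502 rad.
With φ₁ = -71.6893° = -1.251214 rad and θ = 73.71° = 1.286482 rad:
sin φ₂ = sin φ₁ cos δ + cos φ₁ sin δ cos θ = (-0.949367)(0.782266) + (0.314170)(0.622945)(0.280499) = -0.687760
φ₂ = asin(-0.687760) = -0.758399 rad = -43.4531°.
Then Δλ = atan2(0.187854, 0.129329) = 0.967861 rad, from sin θ sin δ cos φ₁ over cos δ − sin φ₁ sin φ₂.
λ₂ = λ₁ + Δλ = -77.8085°.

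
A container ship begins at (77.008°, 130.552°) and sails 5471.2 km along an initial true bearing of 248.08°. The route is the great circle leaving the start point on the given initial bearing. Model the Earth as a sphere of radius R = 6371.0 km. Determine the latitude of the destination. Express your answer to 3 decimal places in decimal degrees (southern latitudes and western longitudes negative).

latitude 34.967°

Angular distance δ = d/R = 5471.2 / 6371 = 0.858766 rad.
With φ₁ = 77.008° = 1.344043 rad and θ = 248.08° = 4.329813 rad:
sin φ₂ = sin φ₁ cos δ + cos φ₁ sin δ cos θ = (0.974401)(0.653372) + (0.224815)(0.757037)(-0.373312) = 0.573111
φ₂ = asin(0.573111) = 0.610298 rad = 34.967°.
Δλ = atan2( sin θ sin δ cos φ₁ , cos δ − sin φ₁ sin φ₂ ) = atan2(-0.157889, 0.094931) = -1.029457 rad = -58.984°.
λ₂ = 130.552° + -58.984° = 71.568°.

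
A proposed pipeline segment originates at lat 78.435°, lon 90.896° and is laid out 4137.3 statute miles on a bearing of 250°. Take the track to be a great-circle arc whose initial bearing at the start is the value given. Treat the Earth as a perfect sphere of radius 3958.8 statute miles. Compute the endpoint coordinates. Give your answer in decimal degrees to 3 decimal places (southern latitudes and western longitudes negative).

latitude 25.615°, longitude 26.554°

Angular distance δ = d/R = 4137.3 / 3958.8 = 1.045089 rad.
Start latitude φ₁ = 1.368949 rad; initial bearing θ = 4.363323 rad.
sin φ₂ = sin φ₁ cos δ + cos φ₁ sin δ cos θ = (0.979698)(0.501825) + (0.200479)(0.864969)(-0.342020) = 0.432327
φ₂ = asin(0.432327) = 0.447072 rad = 25.615°.
Then Δλ = atan2(-0.162951, 0.078274) = -1.122987 rad, from sin θ sin δ cos φ₁ over cos δ − sin φ₁ sin φ₂.
Hence λ₂ = 90.896° + -64.342° = 26.554°.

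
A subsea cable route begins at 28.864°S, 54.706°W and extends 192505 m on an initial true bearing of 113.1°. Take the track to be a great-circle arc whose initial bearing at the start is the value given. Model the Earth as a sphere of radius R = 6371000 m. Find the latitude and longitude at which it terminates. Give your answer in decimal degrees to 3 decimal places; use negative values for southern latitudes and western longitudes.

δ = 192505/6371000 = 0.030216 rad (1.7312°).
Start latitude φ₁ = -0.503772 rad; initial bearing θ = 1.973967 rad.
Applying the spherical law of cosines for sides, sin φ₂ = sin φ₁ cos δ + cos φ₁ sin δ cos θ = -0.492892, so φ₂ = -29.531°.
For the longitude increment, Δλ = atan2( sin θ sin δ cos φ₁, cos δ − sin φ₁ sin φ₂ ) = atan2(0.024337, 0.761609) = 1.830°.
Hence λ₂ = -54.706° + 1.830° = -52.876°.

latitude -29.531°, longitude -52.876°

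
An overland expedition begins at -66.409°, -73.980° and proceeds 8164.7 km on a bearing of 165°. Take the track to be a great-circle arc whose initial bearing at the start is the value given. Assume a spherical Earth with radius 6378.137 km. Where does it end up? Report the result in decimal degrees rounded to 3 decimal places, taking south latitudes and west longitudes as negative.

Central angle δ = d/R = 1.280107 rad.
Start latitude φ₁ = -1.159056 rad; initial bearing θ = 2.879793 rad.
Applying the spherical law of cosines for sides, sin φ₂ = sin φ₁ cos δ + cos φ₁ sin δ cos θ = -0.633009, so φ₂ = -39.273°.
Δλ = atan2( sin θ sin δ cos φ₁ , cos δ − sin φ₁ sin φ₂ ) = atan2(0.099235, -0.293494) = 2.815543 rad = 161.319°.
Hence λ₂ = -73.980° + 161.319° = 87.339°.

latitude -39.273°, longitude 87.339°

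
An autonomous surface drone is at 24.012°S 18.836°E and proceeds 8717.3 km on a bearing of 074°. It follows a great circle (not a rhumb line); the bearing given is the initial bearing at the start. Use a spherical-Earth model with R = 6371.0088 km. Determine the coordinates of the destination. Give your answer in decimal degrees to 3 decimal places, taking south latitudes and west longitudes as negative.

latitude 9.485°, longitude 91.518°

Central angle δ = d/R = 1.368276 rad.
With φ₁ = -24.012° = -0.419088 rad and θ = 74° = 1.291544 rad:
Destination latitude: φ₂ = arcsin( sin φ₁ cos δ + cos φ₁ sin δ cos θ ) = arcsin(0.164789) = 9.485°.
Then Δλ = atan2(0.860129, 0.268196) = 1.268541 rad, from sin θ sin δ cos φ₁ over cos δ − sin φ₁ sin φ₂.
λ₂ = λ₁ + Δλ = 91.518°.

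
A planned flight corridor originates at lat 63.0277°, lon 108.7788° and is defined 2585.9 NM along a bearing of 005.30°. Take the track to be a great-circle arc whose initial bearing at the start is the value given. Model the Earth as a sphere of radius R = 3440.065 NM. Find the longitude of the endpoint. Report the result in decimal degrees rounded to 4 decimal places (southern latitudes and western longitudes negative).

longitude -84.1553°

The arc subtends δ = 2585.9/3440.065 = 0.751701 rad at the centre.
Start latitude φ₁ = 1.100041 rad; initial bearing θ = 0.092502 rad.
Destination latitude: φ₂ = arcsin( sin φ₁ cos δ + cos φ₁ sin δ cos θ ) = arcsin(0.959470) = 73.6316°.
For the longitude increment, Δλ = atan2( sin θ sin δ cos φ₁, cos δ − sin φ₁ sin φ₂ ) = atan2(0.028610, -0.124576) = 167.0659°.
λ₂ = 108.7788° + 167.0659° = 275.8447°, normalized to (−180°, 180°] → -84.1553°.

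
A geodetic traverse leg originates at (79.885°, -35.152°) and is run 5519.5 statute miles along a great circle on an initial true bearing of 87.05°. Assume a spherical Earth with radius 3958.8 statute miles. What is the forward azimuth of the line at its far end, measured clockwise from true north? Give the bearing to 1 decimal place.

δ = 5519.5/3958.8 = 1.394236 rad (79.8838°).
With φ₁ = 79.885° = 1.394256 rad and θ = 87.05° = 1.519309 rad:
Applying the spherical law of cosines for sides, sin φ₂ = sin φ₁ cos δ + cos φ₁ sin δ cos θ = 0.181813, so φ₂ = 10.475°.
Then Δλ = atan2(0.172665, -0.003342) = 1.590149 rad, from sin θ sin δ cos φ₁ over cos δ − sin φ₁ sin φ₂.
λ₂ = λ₁ + Δλ = 55.957°.
The forward bearing on arrival equals the back-azimuth from the destination plus 180°.
Back-azimuth from P₂ (10.5°, 56.0°) to P₁ (79.9°, -35.2°), with Δλ' = λ₁ − λ₂ = -91.1°: atan2( sin Δλ' cos φ₁ , cos φ₂ sin φ₁ − sin φ₂ cos φ₁ cos Δλ' ) = 349.7°.
Final bearing = (349.7° + 180°) mod 360° = 169.7°.

final bearing 169.7°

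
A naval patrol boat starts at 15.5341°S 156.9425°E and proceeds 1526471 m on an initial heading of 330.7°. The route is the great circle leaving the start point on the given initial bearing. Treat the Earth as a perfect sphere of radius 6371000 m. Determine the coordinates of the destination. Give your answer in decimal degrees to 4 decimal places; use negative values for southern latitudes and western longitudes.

Central angle δ = d/R = 0.239597 rad.
Start latitude φ₁ = -0.271121 rad; initial bearing θ = 5.771804 rad.
sin φ₂ = sin φ₁ cos δ + cos φ₁ sin δ cos θ = (-0.267812)(0.971434) + (0.963471)(0.237311)(0.872069) = -0.060770
φ₂ = asin(-0.060770) = -0.060807 rad = -3.4840°.
Δλ = atan2( sin θ sin δ cos φ₁ , cos δ − sin φ₁ sin φ₂ ) = atan2(-0.111894, 0.955159) = -0.116615 rad = -6.6815°.
Hence λ₂ = 156.9425° + -6.6815° = 150.2610°.

latitude -3.4840°, longitude 150.2610°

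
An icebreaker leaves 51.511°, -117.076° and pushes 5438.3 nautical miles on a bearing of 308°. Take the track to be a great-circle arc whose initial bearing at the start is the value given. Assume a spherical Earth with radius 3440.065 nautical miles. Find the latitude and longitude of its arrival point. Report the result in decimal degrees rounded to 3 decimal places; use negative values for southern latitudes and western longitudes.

The arc subtends δ = 5438.3/3440.065 = 1.580871 rad at the centre.
Start latitude φ₁ = 0.899037 rad; initial bearing θ = 5.375614 rad.
Applying the spherical law of cosines for sides, sin φ₂ = sin φ₁ cos δ + cos φ₁ sin δ cos θ = 0.375261, so φ₂ = 22.040°.
Then Δλ = atan2(-0.490405, -0.303802) = -2.125424 rad, from sin θ sin δ cos φ₁ over cos δ − sin φ₁ sin φ₂.
λ₂ = -117.076° + -121.778° = -238.854°, normalized to (−180°, 180°] → 121.146°.

latitude 22.040°, longitude 121.146°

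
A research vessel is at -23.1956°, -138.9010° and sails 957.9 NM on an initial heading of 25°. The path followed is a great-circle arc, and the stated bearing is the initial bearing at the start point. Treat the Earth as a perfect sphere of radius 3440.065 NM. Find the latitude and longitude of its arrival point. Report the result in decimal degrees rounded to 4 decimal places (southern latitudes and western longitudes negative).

Central angle δ = d/R = 0.278454 rad.
With φ₁ = -23.1956° = -0.404840 rad and θ = 25° = 0.436332 rad:
Destination latitude: φ₂ = arcsin( sin φ₁ cos δ + cos φ₁ sin δ cos θ ) = arcsin(-0.149721) = -8.6107°.
Δλ = atan2( sin θ sin δ cos φ₁ , cos δ − sin φ₁ sin φ₂ ) = atan2(0.106775, 0.902511) = 0.117761 rad = 6.7472°.
λ₂ = λ₁ + Δλ = -132.1538°.

latitude -8.6107°, longitude -132.1538°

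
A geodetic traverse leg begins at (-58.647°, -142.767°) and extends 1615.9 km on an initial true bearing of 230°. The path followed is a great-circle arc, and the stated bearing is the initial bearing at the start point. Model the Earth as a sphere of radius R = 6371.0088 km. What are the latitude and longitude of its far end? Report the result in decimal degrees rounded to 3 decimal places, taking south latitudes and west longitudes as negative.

Central angle δ = d/R = 0.253633 rad.
With φ₁ = -58.647° = -1.023583 rad and θ = 230° = 4.014257 rad:
sin φ₂ = sin φ₁ cos δ + cos φ₁ sin δ cos θ = (-0.853978)(0.968007) + (0.520309)(0.250923)(-0.642788) = -0.910577
φ₂ = asin(-0.910577) = -1.144679 rad = -65.585°.
For the longitude increment, Δλ = atan2( sin θ sin δ cos φ₁, cos δ − sin φ₁ sin φ₂ ) = atan2(-0.100013, 0.190394) = -27.713°.
Hence λ₂ = -142.767° + -27.713° = -170.480°.

latitude -65.585°, longitude -170.480°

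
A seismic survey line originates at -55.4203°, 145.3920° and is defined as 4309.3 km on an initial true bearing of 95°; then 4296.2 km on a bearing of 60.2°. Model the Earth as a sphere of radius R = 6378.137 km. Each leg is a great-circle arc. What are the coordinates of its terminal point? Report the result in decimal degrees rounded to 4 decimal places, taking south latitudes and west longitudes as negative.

latitude -17.2856°, longitude -122.6441°

Apply the spherical direct solution leg by leg, carrying full precision between legs.
Leg 1: from (-55.4203°, 145.3920°), δ = 4309.3/6378.137 = 0.675636 rad, θ = 95° → φ = -42.3295°, λ = -157.1789°.
Leg 2: from (-42.3295°, -157.1789°), δ = 4296.2/6378.137 = 0.673582 rad, θ = 60.2° → φ = -17.2856°, λ = -122.6441°.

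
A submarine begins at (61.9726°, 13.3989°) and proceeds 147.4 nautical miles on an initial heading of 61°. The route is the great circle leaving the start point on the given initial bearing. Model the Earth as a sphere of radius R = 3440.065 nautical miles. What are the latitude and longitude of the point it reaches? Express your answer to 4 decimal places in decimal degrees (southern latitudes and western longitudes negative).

Angular distance δ = d/R = 147.4 / 3440.065 = 0.042848 rad.
Start latitude φ₁ = 1.081626 rad; initial bearing θ = 1.064651 rad.
Destination latitude: φ₂ = arcsin( sin φ₁ cos δ + cos φ₁ sin δ cos θ ) = arcsin(0.891671) = 63.0840°.
Δλ = atan2( sin θ sin δ cos φ₁ , cos δ − sin φ₁ sin φ₂ ) = atan2(0.017604, 0.211984) = 0.082855 rad = 4.7472°.
Hence λ₂ = 13.3989° + 4.7472° = 18.1461°.

latitude 63.0840°, longitude 18.1461°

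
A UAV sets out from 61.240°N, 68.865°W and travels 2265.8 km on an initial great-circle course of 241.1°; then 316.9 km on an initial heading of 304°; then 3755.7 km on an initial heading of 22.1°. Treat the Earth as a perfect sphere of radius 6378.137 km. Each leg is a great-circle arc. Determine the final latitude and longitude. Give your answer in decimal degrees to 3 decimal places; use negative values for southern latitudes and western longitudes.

Apply the spherical direct solution leg by leg, carrying full precision between legs.
Leg 1: from (61.240°, -68.865°), δ = 2265.8/6378.137 = 0.355245 rad, θ = 241.1° → φ = 47.819°, λ = -95.833°.
Leg 2: from (47.819°, -95.833°), δ = 316.9/6378.137 = 0.049685 rad, θ = 304° → φ = 49.355°, λ = -99.457°.
Leg 3: from (49.355°, -99.457°), δ = 3755.7/6378.137 = 0.588840 rad, θ = 22.1° → φ = 75.053°, λ = -45.349°.

latitude 75.053°, longitude -45.349°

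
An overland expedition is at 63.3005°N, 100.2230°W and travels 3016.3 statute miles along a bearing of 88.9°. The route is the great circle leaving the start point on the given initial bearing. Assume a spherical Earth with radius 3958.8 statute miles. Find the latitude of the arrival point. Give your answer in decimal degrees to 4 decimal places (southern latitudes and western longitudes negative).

latitude 40.7168°

Angular distance δ = d/R = 3016.3 / 3958.8 = 0.761923 rad.
Start latitude φ₁ = 1.104802 rad; initial bearing θ = 1.551598 rad.
Destination latitude: φ₂ = arcsin( sin φ₁ cos δ + cos φ₁ sin δ cos θ ) = arcsin(0.652320) = 40.7168°.
Δλ = atan2( sin θ sin δ cos φ₁ , cos δ − sin φ₁ sin φ₂ ) = atan2(0.310109, 0.140743) = 1.144745 rad = 65.5890°.
Hence λ₂ = -100.2230° + 65.5890° = -34.6340°.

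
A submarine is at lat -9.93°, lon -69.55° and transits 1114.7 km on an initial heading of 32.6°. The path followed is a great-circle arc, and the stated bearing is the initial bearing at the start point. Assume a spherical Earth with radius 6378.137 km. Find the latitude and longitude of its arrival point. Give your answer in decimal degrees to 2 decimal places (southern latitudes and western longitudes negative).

The arc subtends δ = 1114.7/6378.137 = 0.174769 rad at the centre.
With φ₁ = -9.93° = -0.173311 rad and θ = 32.6° = 0.568977 rad:
Applying the spherical law of cosines for sides, sin φ₂ = sin φ₁ cos δ + cos φ₁ sin δ cos θ = -0.025526, so φ₂ = -1.46°.
Δλ = atan2( sin θ sin δ cos φ₁ , cos δ − sin φ₁ sin φ₂ ) = atan2(0.092278, 0.980365) = 0.093850 rad = 5.38°.
λ₂ = λ₁ + Δλ = -64.17°.

latitude -1.46°, longitude -64.17°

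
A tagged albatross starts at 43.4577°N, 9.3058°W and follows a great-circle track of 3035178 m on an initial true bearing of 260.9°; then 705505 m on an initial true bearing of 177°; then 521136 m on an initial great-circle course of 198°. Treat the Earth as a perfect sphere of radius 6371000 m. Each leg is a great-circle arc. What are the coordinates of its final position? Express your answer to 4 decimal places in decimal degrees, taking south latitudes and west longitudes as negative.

latitude 23.1551°, longitude -43.5932°

Apply the spherical direct solution leg by leg, carrying full precision between legs.
Leg 1: from (43.4577°, -9.3058°), δ = 3035178/6371000 = 0.476405 rad, θ = 260.9° → φ = 33.9578°, λ = -42.3936°.
Leg 2: from (33.9578°, -42.3936°), δ = 705505/6371000 = 0.110737 rad, θ = 177° → φ = 27.6211°, λ = -42.0196°.
Leg 3: from (27.6211°, -42.0196°), δ = 521136/6371000 = 0.081798 rad, θ = 198° → φ = 23.1551°, λ = -43.5932°.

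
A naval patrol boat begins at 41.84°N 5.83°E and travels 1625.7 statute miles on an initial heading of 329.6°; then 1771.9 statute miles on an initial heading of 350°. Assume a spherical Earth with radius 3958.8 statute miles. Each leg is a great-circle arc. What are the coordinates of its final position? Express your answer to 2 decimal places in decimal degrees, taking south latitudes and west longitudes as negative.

latitude 83.80°, longitude -62.32°

Apply the spherical direct solution leg by leg, carrying full precision between legs.
Leg 1: from (41.84°, 5.83°), δ = 1625.7/3958.8 = 0.410655 rad, θ = 329.6° → φ = 60.24°, λ = -18.19°.
Leg 2: from (60.24°, -18.19°), δ = 1771.9/3958.8 = 0.447585 rad, θ = 350° → φ = 83.80°, λ = -62.32°.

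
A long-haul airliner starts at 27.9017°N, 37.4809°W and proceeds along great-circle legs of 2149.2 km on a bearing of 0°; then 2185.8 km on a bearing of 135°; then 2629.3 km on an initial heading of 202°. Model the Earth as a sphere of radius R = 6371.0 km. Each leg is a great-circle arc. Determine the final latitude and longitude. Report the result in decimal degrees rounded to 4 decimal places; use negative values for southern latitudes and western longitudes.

Apply the spherical direct solution leg by leg, carrying full precision between legs.
Leg 1: from (27.9017°, -37.4809°), δ = 2149.2/6371 = 0.337341 rad, θ = 0° → φ = 47.2299°, λ = -37.4809°.
Leg 2: from (47.2299°, -37.4809°), δ = 2185.8/6371 = 0.343086 rad, θ = 135° → φ = 31.9904°, λ = -21.1933°.
Leg 3: from (31.9904°, -21.1933°), δ = 2629.3/6371 = 0.412698 rad, θ = 202° → φ = 9.7818°, λ = -29.9631°.

latitude 9.7818°, longitude -29.9631°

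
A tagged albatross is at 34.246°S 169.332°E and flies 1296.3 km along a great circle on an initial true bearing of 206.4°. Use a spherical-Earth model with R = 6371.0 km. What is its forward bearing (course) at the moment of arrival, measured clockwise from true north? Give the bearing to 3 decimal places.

The arc subtends δ = 1296.3/6371 = 0.203469 rad at the centre.
Start latitude φ₁ = -0.597705 rad; initial bearing θ = 3.602360 rad.
Destination latitude: φ₂ = arcsin( sin φ₁ cos δ + cos φ₁ sin δ cos θ ) = arcsin(-0.700754) = -44.488°.
Δλ = atan2( sin θ sin δ cos φ₁ , cos δ − sin φ₁ sin φ₂ ) = atan2(-0.074270, 0.585024) = -0.126276 rad = -7.235°.
λ₂ = 169.332° + -7.235° = 162.097°.
The forward bearing on arrival equals the back-azimuth from the destination plus 180°.
Back-azimuth from P₂ (-44.488°, 162.097°) to P₁ (-34.246°, 169.332°), with Δλ' = λ₁ − λ₂ = 7.235°: atan2( sin Δλ' cos φ₁ , cos φ₂ sin φ₁ − sin φ₂ cos φ₁ cos Δλ' ) = 31.011°.
Final bearing = (31.011° + 180°) mod 360° = 211.011°.

final bearing 211.011°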